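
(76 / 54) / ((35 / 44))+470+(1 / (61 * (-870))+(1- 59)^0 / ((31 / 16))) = 48950357923 / 103645710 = 472.29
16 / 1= 16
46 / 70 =23 / 35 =0.66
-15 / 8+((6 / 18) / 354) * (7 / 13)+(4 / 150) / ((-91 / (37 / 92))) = -416682121 / 222276600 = -1.87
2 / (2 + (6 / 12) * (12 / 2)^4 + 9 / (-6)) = 4 / 1297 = 0.00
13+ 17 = 30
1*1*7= 7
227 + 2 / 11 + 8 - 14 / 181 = 468093 / 1991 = 235.10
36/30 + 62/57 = 652/285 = 2.29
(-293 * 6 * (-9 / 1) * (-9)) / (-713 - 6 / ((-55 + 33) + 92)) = 2491965 / 12479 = 199.69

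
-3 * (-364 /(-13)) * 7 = -588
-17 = -17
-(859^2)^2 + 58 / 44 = -11978304143513 / 22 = -544468370159.68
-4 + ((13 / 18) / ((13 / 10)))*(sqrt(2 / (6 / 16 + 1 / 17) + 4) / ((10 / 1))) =-4 + sqrt(7493) / 531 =-3.84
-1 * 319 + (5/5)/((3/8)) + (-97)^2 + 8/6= 9094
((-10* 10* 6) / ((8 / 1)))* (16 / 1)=-1200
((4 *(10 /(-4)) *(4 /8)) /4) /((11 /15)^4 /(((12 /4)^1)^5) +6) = -61509375 /295303564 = -0.21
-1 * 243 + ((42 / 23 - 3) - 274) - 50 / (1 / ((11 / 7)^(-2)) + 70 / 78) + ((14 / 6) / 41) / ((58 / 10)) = -140676433892 / 263925897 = -533.01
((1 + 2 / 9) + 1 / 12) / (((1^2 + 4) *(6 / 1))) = 47 / 1080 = 0.04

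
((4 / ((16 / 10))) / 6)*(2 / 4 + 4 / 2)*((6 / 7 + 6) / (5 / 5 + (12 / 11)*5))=550 / 497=1.11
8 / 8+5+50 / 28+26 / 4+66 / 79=8362 / 553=15.12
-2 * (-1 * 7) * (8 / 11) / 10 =1.02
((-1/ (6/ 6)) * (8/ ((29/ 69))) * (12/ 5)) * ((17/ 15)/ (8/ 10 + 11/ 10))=-75072/ 2755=-27.25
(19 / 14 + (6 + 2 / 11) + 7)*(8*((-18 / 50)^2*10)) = 1450872 / 9625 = 150.74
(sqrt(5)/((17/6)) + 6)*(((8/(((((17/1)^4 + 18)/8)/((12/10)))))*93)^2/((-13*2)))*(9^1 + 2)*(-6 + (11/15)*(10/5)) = 56115265536*sqrt(5)/11340492346625 + 953959514112/11340492346625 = 0.10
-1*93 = -93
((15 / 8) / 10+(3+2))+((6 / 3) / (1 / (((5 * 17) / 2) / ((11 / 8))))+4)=12497 / 176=71.01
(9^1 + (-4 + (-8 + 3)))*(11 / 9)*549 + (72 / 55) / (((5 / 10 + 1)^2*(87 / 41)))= 1312 / 4785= 0.27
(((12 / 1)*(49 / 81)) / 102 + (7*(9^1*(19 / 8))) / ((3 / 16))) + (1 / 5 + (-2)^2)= 5523637 / 6885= 802.27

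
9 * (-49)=-441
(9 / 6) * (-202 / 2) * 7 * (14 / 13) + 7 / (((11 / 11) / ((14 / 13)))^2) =-191639 / 169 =-1133.96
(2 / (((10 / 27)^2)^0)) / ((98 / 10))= 10 / 49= 0.20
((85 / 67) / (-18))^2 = 0.00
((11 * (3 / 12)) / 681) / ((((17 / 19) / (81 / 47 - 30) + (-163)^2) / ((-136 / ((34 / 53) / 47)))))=-230634217 / 152292715540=-0.00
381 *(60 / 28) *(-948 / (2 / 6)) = -16253460 / 7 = -2321922.86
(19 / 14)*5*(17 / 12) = 1615 / 168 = 9.61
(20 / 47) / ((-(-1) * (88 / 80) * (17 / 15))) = 3000 / 8789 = 0.34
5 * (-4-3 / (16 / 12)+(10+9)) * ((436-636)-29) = -14598.75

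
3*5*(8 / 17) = 120 / 17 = 7.06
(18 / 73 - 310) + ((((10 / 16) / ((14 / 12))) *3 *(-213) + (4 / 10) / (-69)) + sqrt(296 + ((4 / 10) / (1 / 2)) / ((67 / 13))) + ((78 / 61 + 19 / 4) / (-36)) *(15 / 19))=-2132223720763 / 3269214480 + 2 *sqrt(8309005) / 335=-635.00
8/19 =0.42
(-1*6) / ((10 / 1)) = -0.60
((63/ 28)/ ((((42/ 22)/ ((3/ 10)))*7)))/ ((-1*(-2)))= 99/ 3920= 0.03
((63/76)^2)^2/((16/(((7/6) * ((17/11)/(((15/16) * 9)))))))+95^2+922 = 9947.01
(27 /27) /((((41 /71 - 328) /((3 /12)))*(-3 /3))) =71 /92988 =0.00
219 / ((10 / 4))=438 / 5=87.60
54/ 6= 9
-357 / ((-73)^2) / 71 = -357 / 378359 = -0.00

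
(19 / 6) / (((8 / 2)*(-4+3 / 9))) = -19 / 88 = -0.22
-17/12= -1.42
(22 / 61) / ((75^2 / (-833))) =-18326 / 343125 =-0.05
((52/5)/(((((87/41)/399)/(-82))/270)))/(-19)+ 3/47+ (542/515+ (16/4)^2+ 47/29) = 1599563592066/701945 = 2278759.15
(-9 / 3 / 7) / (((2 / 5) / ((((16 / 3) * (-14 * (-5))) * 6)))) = -2400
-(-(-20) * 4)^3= -512000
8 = 8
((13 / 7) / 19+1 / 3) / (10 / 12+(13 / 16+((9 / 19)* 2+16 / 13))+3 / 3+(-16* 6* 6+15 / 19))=-35776 / 47337521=-0.00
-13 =-13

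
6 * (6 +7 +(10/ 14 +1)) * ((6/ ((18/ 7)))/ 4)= 51.50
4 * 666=2664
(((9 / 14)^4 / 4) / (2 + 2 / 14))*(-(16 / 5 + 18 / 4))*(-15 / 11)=6561 / 31360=0.21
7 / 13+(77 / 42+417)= 32711 / 78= 419.37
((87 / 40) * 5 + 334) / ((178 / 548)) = 4247 / 4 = 1061.75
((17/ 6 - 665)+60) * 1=-3613/ 6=-602.17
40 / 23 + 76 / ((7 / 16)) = 28248 / 161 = 175.45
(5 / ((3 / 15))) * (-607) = -15175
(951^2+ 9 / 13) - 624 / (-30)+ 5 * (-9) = 58784537 / 65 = 904377.49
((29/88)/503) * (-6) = -87/22132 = -0.00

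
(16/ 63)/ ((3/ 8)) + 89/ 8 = 11.80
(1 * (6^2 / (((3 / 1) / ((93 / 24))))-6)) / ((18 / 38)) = 171 / 2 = 85.50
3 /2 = 1.50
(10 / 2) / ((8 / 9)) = 45 / 8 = 5.62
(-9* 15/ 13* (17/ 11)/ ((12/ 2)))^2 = 585225/ 81796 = 7.15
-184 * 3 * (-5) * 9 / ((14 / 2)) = 24840 / 7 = 3548.57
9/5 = 1.80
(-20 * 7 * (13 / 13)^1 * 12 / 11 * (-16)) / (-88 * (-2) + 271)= 8960 / 1639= 5.47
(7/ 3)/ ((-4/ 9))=-21/ 4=-5.25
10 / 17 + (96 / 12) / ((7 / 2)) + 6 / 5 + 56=35744 / 595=60.07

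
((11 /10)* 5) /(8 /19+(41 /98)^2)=1003618 /108771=9.23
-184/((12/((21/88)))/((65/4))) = -10465/176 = -59.46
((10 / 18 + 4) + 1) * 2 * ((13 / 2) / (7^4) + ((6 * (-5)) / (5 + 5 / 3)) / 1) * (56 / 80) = -107980 / 3087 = -34.98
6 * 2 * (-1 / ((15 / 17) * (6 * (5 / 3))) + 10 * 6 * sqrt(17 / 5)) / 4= -17 / 50 + 36 * sqrt(85)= 331.56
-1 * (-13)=13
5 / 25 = 1 / 5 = 0.20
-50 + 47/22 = -1053/22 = -47.86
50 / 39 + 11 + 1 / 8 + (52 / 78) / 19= 73757 / 5928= 12.44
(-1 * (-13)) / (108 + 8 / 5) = 65 / 548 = 0.12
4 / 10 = 2 / 5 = 0.40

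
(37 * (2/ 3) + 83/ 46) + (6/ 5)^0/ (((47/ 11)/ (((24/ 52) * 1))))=2241091/ 84318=26.58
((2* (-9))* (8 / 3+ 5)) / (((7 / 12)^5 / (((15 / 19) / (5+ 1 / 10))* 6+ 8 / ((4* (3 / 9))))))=-76850270208 / 5428661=-14156.40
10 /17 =0.59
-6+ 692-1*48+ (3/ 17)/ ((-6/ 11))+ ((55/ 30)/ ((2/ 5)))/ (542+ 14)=72328751/ 113424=637.68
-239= -239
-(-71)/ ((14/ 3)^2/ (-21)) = -1917/ 28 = -68.46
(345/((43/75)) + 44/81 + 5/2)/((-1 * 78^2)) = -324073/3260088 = -0.10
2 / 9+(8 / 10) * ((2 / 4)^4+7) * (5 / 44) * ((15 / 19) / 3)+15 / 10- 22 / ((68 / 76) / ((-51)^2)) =-63952.11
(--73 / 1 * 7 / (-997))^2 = 261121 / 994009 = 0.26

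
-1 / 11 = -0.09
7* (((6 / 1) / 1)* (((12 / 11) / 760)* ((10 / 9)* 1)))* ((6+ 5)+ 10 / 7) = 174 / 209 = 0.83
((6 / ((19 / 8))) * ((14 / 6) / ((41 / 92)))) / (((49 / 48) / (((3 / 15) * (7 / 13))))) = 1.40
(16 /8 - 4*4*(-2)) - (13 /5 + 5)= 132 /5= 26.40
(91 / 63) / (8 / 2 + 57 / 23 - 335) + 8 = 8.00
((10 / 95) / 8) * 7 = 7 / 76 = 0.09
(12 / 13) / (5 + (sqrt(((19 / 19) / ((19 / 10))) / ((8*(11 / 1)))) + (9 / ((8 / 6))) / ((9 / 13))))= 0.06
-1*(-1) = 1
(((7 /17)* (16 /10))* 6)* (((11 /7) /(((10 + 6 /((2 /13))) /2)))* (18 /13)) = 0.35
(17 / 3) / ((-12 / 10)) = -85 / 18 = -4.72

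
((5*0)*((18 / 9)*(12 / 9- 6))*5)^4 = 0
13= 13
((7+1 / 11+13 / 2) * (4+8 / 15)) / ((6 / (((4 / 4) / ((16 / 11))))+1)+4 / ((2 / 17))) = 782 / 555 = 1.41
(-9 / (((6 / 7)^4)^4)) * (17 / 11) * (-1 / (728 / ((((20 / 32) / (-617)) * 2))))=-0.00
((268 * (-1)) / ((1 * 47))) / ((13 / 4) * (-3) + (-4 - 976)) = 1072 / 186073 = 0.01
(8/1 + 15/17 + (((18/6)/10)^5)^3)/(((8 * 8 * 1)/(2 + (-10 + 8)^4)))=1359000002195382771/544000000000000000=2.50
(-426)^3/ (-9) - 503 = 8589361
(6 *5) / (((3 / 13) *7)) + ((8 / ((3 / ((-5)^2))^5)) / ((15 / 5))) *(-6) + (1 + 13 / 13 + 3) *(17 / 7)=-1093697755 / 1701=-642973.40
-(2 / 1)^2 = -4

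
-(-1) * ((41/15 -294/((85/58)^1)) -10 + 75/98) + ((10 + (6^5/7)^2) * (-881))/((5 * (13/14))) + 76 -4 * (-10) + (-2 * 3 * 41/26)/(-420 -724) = -43512730494674663/185825640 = -234158916.36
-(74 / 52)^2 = -1369 / 676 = -2.03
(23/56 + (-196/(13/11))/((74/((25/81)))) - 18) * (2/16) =-39885785/17454528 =-2.29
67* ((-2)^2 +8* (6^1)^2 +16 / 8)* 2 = 39396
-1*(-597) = 597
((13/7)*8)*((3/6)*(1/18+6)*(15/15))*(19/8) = 26923/252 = 106.84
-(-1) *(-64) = -64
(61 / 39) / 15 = 61 / 585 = 0.10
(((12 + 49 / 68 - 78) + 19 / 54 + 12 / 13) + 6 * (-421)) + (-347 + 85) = -68071643 / 23868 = -2852.00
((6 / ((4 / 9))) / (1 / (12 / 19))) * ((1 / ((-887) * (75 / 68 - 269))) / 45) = 0.00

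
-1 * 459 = -459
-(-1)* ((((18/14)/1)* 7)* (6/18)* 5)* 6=90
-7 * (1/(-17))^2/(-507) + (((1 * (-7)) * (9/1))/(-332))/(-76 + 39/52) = -1293724/522940587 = -0.00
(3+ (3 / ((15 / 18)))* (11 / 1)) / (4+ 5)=4.73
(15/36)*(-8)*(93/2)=-155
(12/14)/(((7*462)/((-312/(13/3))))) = -72/3773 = -0.02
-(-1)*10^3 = 1000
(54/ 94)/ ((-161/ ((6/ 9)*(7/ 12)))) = -3/ 2162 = -0.00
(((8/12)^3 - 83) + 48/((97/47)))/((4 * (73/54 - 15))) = 1.09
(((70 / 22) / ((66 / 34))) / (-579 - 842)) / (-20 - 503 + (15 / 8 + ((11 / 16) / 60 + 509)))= 27200 / 285643127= 0.00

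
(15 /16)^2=225 /256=0.88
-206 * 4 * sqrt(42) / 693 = -7.71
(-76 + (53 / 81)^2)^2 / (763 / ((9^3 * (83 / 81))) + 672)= 20405086356107 / 2404623315843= 8.49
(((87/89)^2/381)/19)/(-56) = -2523/1070348888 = -0.00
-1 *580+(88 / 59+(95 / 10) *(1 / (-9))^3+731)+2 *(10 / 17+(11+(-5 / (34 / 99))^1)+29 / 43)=9299389301 / 62882082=147.89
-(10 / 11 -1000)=10990 / 11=999.09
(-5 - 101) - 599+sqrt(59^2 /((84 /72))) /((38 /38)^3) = -705+59 * sqrt(42) /7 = -650.38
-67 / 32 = -2.09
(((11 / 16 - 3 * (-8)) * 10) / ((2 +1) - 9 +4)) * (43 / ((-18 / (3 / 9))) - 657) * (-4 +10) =70153975 / 144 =487180.38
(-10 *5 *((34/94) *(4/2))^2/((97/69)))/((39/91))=-9305800/214273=-43.43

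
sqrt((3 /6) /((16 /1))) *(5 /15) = sqrt(2) /24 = 0.06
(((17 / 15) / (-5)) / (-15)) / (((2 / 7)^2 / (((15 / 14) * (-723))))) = -28679 / 200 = -143.40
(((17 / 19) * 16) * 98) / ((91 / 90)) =342720 / 247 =1387.53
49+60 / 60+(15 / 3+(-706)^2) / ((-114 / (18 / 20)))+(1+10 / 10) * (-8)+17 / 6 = -4443979 / 1140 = -3898.23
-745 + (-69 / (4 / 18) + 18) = -2075 / 2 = -1037.50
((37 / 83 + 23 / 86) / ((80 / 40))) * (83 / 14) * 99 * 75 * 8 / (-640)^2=1512027 / 4931584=0.31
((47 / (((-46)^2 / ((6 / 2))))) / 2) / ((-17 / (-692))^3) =2247.22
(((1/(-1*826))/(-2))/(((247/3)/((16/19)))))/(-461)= -12/893514349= -0.00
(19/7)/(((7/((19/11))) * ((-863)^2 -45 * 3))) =361/401357726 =0.00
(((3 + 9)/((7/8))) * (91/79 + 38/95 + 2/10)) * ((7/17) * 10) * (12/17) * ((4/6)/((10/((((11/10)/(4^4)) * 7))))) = 79926/570775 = 0.14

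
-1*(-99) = 99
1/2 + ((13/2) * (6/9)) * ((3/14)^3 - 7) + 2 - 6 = -278165/8232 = -33.79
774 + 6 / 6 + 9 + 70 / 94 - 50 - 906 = -8049 / 47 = -171.26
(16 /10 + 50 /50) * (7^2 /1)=637 /5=127.40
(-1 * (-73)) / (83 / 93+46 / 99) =224037 / 4165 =53.79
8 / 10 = 4 / 5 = 0.80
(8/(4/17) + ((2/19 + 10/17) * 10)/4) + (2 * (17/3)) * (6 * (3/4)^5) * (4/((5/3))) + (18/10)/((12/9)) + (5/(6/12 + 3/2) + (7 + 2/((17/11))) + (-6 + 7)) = 1810991/20672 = 87.61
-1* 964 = -964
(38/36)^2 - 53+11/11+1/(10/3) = -81949/1620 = -50.59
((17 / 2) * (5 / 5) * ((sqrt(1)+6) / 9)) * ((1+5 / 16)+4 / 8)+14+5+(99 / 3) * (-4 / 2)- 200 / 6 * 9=-96485 / 288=-335.02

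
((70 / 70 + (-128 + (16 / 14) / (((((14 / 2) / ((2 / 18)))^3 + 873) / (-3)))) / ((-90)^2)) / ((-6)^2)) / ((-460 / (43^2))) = -1078763584331 / 9816743160000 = -0.11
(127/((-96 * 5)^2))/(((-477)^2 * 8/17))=2159/419381452800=0.00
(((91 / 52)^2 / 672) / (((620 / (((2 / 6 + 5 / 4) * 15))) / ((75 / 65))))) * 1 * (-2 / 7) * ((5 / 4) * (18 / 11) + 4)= -0.00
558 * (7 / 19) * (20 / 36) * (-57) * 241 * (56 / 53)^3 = -275525698560 / 148877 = -1850693.52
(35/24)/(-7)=-5/24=-0.21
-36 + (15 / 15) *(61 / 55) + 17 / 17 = -33.89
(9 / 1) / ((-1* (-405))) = 1 / 45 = 0.02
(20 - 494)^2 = 224676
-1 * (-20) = 20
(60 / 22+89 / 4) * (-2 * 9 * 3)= -29673 / 22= -1348.77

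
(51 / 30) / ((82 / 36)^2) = 2754 / 8405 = 0.33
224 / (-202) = -112 / 101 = -1.11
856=856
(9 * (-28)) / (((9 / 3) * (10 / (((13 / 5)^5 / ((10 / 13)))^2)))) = -489259787572101 / 2441406250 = -200400.81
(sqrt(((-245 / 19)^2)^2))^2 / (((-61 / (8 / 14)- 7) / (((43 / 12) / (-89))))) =4426543625 / 452344191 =9.79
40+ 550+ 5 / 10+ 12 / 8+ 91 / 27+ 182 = 20989 / 27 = 777.37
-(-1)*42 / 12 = 7 / 2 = 3.50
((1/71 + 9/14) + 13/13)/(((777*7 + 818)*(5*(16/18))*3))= 4941/248778320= 0.00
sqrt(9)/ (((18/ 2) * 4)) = 1/ 12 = 0.08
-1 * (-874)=874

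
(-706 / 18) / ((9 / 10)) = -3530 / 81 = -43.58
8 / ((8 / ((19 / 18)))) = 19 / 18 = 1.06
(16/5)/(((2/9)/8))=576/5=115.20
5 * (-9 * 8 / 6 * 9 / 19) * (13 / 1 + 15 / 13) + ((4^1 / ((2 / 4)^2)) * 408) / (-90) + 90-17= -1488671 / 3705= -401.80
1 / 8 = 0.12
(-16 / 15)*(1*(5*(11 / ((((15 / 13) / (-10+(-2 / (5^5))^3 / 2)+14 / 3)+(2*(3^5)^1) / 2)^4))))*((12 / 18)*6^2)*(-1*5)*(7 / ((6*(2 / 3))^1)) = 3051998931518225626863076320469406915011328215079109120 / 930324351384005655554059987945555165142588771719207238255761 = 0.00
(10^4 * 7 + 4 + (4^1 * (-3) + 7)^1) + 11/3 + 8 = 210032/3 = 70010.67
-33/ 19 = -1.74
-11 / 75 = -0.15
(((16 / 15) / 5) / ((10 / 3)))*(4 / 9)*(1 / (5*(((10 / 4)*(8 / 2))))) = 16 / 28125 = 0.00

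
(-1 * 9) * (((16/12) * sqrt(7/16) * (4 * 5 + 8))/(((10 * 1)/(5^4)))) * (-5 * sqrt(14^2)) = 367500 * sqrt(7) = 972313.61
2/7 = 0.29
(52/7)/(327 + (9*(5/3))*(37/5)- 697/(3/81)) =-52/128667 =-0.00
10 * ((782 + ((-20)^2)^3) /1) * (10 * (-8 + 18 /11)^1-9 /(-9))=-440965387980 /11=-40087762543.64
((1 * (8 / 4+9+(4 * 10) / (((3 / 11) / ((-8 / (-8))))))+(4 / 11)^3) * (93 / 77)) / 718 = 2788915 / 10512238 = 0.27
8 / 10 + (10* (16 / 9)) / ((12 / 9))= 212 / 15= 14.13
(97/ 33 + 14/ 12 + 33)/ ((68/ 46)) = 56327/ 2244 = 25.10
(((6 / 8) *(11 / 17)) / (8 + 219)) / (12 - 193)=-33 / 2793916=-0.00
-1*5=-5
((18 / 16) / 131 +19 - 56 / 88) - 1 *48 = -341549 / 11528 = -29.63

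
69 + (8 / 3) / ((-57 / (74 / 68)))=68.95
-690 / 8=-86.25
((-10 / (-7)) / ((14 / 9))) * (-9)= -405 / 49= -8.27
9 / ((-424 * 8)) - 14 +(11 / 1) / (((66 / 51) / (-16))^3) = -8538173889 / 410432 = -20802.90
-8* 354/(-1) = 2832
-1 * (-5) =5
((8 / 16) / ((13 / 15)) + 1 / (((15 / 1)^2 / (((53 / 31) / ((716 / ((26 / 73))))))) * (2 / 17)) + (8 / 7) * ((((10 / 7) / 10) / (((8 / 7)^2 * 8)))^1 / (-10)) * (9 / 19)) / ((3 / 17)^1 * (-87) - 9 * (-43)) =28226729571499 / 18205669210809600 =0.00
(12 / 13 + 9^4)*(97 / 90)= 551639 / 78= 7072.29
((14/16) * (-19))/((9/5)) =-9.24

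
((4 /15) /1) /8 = 1 /30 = 0.03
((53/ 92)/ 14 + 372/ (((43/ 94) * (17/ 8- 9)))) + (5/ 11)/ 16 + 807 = 4196240901/ 6092240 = 688.78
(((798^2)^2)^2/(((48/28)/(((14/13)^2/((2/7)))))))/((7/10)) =556261875648146994348542.50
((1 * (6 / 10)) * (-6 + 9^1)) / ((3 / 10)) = 6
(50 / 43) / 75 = 2 / 129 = 0.02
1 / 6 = 0.17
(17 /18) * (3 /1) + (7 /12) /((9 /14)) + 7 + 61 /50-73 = -82403 /1350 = -61.04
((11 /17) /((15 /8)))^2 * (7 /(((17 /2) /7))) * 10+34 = 9034714 /221085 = 40.87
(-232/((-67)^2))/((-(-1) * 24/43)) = -1247/13467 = -0.09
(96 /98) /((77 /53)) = 2544 /3773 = 0.67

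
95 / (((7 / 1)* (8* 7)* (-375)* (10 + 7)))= -19 / 499800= -0.00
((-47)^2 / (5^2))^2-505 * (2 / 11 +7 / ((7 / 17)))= -5976634 / 6875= -869.33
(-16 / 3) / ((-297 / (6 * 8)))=256 / 297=0.86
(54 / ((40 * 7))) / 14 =27 / 1960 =0.01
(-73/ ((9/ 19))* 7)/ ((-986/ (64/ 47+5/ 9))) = 7873999/ 3753702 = 2.10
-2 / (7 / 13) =-26 / 7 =-3.71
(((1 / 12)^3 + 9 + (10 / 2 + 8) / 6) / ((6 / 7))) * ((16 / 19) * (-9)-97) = -268401973 / 196992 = -1362.50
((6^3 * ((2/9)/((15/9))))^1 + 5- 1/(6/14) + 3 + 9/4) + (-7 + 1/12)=149/5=29.80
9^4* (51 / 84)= 111537 / 28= 3983.46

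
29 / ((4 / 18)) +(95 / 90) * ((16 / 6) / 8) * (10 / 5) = 7085 / 54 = 131.20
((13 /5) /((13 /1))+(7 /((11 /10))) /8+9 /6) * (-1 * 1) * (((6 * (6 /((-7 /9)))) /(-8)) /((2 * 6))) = -1.20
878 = 878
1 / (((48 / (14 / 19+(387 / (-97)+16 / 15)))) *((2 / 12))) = -60437 / 221160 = -0.27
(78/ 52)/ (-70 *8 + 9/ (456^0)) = -3/ 1102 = -0.00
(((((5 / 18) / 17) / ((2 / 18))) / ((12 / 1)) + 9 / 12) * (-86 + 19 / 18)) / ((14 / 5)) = -2377595 / 102816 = -23.12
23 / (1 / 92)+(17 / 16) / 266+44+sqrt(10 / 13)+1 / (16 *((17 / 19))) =sqrt(130) / 13+156285663 / 72352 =2160.95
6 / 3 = 2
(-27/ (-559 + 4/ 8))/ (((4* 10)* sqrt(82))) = 27* sqrt(82)/ 1831880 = 0.00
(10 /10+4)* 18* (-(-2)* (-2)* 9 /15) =-216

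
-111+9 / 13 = -1434 / 13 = -110.31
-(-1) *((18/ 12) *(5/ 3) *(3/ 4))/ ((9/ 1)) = 5/ 24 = 0.21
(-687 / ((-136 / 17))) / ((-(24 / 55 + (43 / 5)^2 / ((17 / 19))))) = -3211725 / 3107848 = -1.03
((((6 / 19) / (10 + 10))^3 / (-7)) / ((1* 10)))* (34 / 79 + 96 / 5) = -104679 / 94825675000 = -0.00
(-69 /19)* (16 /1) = -1104 /19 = -58.11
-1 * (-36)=36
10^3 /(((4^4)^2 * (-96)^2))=125 /75497472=0.00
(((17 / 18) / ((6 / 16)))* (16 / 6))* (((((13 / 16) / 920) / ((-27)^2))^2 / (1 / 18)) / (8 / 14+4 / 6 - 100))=-1183 / 658524273753600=-0.00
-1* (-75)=75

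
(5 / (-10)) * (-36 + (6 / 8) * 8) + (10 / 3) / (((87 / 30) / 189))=6735 / 29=232.24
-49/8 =-6.12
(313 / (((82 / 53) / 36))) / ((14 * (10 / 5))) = 149301 / 574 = 260.11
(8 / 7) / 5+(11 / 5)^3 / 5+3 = 23442 / 4375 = 5.36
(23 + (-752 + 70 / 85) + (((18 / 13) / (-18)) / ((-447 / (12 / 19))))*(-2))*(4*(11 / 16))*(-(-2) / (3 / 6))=-5011429203 / 625651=-8009.94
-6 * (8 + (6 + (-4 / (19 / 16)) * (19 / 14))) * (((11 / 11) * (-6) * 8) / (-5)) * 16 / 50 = -152064 / 875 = -173.79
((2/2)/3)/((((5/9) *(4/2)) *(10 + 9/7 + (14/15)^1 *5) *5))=63/16750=0.00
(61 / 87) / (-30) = -61 / 2610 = -0.02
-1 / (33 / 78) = -26 / 11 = -2.36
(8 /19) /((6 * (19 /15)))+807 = 291347 /361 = 807.06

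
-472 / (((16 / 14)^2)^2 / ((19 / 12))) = -2691521 / 6144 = -438.07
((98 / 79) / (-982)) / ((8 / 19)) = -931 / 310312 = -0.00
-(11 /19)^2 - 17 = -6258 /361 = -17.34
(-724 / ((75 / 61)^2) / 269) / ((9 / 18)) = -5388008 / 1513125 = -3.56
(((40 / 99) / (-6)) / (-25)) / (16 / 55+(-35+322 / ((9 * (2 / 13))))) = 2 / 146901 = 0.00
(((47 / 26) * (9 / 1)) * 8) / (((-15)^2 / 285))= 10716 / 65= 164.86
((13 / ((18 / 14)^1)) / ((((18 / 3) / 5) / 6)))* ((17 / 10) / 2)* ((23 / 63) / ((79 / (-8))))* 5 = -50830 / 6399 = -7.94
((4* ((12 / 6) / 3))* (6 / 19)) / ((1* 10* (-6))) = -0.01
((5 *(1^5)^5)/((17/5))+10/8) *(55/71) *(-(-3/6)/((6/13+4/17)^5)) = 28684955454025/4472591712512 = 6.41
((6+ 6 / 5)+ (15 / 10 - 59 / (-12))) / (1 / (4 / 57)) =43 / 45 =0.96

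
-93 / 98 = -0.95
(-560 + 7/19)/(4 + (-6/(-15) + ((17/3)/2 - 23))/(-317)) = -14445690/104861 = -137.76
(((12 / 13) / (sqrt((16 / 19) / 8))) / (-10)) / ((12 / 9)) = -9 * sqrt(38) / 260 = -0.21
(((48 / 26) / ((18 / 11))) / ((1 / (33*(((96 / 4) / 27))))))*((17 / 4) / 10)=8228 / 585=14.06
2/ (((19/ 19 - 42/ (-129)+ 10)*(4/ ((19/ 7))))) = 817/ 6818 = 0.12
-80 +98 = 18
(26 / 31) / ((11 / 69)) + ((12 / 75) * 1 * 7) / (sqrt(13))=28 * sqrt(13) / 325 + 1794 / 341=5.57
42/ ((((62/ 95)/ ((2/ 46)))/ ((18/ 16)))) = 17955/ 5704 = 3.15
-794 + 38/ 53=-42044/ 53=-793.28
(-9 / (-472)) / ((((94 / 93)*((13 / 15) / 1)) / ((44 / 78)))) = 0.01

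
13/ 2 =6.50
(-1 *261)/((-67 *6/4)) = 174/67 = 2.60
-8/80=-1/10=-0.10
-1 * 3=-3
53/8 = 6.62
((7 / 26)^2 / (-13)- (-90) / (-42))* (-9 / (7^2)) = 1189467 / 3014284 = 0.39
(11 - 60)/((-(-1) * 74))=-49/74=-0.66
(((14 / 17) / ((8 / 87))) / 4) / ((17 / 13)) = 7917 / 4624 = 1.71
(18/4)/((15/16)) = 24/5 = 4.80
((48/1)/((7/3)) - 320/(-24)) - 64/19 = 12184/399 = 30.54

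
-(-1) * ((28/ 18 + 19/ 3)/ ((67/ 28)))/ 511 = 284/ 44019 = 0.01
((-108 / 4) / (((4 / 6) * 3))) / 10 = -27 / 20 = -1.35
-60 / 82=-30 / 41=-0.73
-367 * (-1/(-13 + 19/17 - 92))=-6239/1766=-3.53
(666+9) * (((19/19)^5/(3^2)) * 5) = 375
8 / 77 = 0.10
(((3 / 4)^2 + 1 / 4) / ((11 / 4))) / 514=13 / 22616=0.00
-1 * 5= -5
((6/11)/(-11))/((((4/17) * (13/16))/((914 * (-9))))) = 3356208/1573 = 2133.64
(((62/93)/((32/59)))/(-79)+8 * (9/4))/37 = 68197/140304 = 0.49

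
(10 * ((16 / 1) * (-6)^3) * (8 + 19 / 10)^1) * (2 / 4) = -171072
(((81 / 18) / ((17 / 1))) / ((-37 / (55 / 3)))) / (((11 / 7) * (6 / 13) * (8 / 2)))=-455 / 10064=-0.05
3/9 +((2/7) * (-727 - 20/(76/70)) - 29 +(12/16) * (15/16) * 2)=-240.24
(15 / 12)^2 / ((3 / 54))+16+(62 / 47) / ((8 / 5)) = 16901 / 376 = 44.95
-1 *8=-8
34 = 34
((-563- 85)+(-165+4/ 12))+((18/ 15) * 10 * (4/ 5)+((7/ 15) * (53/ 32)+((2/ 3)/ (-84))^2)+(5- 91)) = -564102023/ 635040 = -888.29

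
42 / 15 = 14 / 5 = 2.80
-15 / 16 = -0.94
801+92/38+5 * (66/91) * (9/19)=1392085/1729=805.14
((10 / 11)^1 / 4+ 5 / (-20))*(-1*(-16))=-4 / 11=-0.36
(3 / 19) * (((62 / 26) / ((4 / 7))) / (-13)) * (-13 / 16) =651 / 15808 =0.04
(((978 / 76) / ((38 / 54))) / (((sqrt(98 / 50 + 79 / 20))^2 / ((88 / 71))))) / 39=6454800 / 65640991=0.10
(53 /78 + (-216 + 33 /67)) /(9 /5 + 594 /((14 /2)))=-39294185 /15850458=-2.48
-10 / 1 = -10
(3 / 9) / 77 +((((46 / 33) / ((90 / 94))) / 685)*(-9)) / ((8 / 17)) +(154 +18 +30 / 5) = 17066717 / 95900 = 177.96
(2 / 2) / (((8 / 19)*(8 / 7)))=133 / 64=2.08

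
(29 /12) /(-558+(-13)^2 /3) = -0.00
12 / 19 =0.63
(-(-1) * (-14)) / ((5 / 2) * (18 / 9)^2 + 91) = -14 / 101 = -0.14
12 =12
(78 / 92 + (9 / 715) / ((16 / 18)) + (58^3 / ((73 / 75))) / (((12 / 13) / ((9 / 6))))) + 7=325751.36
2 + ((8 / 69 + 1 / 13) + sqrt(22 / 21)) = sqrt(462) / 21 + 1967 / 897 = 3.22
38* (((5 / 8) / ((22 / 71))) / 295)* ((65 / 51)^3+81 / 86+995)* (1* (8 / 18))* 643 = 9875696334297257 / 133268092452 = 74103.98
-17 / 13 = -1.31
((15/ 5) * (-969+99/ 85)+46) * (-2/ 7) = 816.43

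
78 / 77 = 1.01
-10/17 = -0.59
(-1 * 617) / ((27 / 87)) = -17893 / 9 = -1988.11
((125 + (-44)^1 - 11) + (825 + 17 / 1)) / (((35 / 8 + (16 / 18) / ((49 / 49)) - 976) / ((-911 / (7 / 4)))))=239279616 / 489251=489.07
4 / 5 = 0.80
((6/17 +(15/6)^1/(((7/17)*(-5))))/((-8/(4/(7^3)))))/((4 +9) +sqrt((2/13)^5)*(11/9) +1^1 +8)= 1233064053/21605056885720 - 62361*sqrt(26)/10802528442860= 0.00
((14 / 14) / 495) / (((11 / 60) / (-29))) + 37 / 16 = 11575 / 5808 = 1.99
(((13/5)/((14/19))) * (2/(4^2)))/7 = 247/3920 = 0.06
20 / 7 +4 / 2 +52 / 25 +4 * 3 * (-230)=-481786 / 175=-2753.06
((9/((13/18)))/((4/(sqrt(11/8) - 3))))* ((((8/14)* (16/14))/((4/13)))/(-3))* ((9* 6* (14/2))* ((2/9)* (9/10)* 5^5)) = 10935000/7 - 911250* sqrt(22)/7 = 951551.23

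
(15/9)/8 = 5/24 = 0.21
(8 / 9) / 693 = 8 / 6237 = 0.00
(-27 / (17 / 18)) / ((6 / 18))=-1458 / 17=-85.76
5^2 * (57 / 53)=1425 / 53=26.89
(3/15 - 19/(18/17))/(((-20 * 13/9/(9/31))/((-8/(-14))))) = 0.10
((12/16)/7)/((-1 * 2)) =-0.05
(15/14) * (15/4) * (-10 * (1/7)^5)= -1125/470596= -0.00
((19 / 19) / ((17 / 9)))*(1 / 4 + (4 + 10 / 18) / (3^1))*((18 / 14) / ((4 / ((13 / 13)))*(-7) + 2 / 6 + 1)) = -1719 / 38080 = -0.05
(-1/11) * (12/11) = -12/121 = -0.10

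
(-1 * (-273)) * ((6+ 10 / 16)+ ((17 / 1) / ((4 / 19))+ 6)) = 203931 / 8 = 25491.38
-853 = -853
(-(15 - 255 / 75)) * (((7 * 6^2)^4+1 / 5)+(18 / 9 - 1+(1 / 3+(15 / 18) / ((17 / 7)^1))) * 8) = -19881497085986 / 425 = -46779993143.50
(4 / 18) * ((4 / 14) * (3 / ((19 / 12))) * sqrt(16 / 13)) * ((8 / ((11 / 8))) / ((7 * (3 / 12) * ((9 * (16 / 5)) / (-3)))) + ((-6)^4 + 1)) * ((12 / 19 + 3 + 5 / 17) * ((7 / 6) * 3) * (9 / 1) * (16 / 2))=291686581248 * sqrt(13) / 6143137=171197.70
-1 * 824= -824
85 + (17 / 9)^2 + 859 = 76753 / 81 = 947.57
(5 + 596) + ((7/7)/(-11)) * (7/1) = 6604/11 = 600.36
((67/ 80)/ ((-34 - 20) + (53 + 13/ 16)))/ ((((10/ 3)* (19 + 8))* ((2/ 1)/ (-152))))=2546/ 675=3.77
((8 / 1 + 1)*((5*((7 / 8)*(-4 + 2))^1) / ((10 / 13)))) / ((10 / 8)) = -819 / 10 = -81.90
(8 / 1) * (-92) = -736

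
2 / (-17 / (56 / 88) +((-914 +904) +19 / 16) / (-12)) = -896 / 11639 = -0.08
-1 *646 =-646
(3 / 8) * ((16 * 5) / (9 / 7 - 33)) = -35 / 37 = -0.95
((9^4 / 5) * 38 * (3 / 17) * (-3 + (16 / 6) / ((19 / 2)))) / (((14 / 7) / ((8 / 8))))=-203391 / 17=-11964.18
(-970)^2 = 940900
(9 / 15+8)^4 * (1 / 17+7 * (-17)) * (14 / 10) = -910865.12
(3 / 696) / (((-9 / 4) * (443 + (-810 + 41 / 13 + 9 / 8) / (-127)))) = -6604 / 1549019079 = -0.00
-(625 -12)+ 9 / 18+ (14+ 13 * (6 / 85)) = -101589 / 170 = -597.58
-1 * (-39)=39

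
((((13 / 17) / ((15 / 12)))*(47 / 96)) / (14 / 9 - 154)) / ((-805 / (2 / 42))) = 611 / 5257229600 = 0.00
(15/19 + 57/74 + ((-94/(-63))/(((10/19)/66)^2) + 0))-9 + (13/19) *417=5841426959/246050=23740.81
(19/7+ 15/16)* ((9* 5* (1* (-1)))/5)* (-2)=3681/56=65.73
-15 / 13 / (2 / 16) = -120 / 13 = -9.23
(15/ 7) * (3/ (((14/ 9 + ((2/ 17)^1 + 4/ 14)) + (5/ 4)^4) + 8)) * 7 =12337920/ 3399871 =3.63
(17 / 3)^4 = 83521 / 81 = 1031.12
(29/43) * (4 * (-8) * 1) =-928/43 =-21.58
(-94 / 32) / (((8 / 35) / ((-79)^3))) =6336321.52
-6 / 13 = -0.46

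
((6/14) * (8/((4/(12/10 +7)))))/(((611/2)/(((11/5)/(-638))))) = -246/3100825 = -0.00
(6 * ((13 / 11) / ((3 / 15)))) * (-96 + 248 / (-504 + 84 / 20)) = -3421.23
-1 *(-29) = 29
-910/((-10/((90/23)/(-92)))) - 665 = -707665/1058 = -668.87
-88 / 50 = -44 / 25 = -1.76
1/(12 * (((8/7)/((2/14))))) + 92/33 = 985/352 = 2.80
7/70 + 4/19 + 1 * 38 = 7279/190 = 38.31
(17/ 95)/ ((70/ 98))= 119/ 475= 0.25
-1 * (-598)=598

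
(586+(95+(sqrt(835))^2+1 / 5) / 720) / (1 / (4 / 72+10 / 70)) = 2114251 / 18144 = 116.53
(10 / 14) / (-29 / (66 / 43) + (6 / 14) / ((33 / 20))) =-330 / 8609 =-0.04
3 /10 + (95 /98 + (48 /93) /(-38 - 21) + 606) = 272116529 /448105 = 607.26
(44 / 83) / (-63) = -44 / 5229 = -0.01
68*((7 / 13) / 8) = 119 / 26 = 4.58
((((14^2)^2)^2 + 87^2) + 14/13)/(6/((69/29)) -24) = -441263191197/6422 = -68711178.95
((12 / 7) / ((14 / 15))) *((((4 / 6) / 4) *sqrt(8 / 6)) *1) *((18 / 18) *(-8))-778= -778-80 *sqrt(3) / 49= -780.83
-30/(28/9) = -135/14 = -9.64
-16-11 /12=-16.92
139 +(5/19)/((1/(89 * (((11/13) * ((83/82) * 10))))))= 3439078/10127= 339.59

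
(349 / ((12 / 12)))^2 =121801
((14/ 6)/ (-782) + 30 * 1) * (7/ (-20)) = -492611/ 46920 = -10.50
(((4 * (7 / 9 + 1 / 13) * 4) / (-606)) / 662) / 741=-400 / 8695102221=-0.00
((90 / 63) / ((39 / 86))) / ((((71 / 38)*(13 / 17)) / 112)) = 8888960 / 35997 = 246.94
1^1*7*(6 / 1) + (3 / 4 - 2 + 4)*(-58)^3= -536516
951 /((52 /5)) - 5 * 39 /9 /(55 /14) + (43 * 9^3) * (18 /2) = 282208.93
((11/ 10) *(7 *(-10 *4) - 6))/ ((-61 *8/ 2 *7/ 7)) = 1573/ 1220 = 1.29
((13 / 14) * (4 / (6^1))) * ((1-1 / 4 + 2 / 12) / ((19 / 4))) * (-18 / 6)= -143 / 399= -0.36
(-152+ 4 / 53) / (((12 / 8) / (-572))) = 57933.89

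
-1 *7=-7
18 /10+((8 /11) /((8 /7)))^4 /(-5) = 129368 /73205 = 1.77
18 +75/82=1551/82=18.91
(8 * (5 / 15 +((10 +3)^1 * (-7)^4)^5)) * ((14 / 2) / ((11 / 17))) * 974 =82412809891139808527362106240 / 33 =2497357875489085106889761000.00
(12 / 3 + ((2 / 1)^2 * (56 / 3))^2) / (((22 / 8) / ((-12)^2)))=3213568 / 11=292142.55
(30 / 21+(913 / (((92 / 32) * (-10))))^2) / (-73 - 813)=-46745989 / 41010725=-1.14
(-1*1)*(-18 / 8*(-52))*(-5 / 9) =65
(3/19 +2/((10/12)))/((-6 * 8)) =-0.05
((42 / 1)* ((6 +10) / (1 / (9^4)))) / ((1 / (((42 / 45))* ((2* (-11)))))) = -452656512 / 5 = -90531302.40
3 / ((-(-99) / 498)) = 166 / 11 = 15.09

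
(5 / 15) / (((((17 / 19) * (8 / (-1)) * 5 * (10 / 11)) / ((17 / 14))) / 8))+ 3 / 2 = 2941 / 2100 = 1.40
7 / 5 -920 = -4593 / 5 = -918.60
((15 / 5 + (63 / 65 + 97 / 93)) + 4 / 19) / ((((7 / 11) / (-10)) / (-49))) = 92378594 / 22971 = 4021.53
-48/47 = -1.02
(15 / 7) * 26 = 390 / 7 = 55.71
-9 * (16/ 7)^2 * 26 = -59904/ 49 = -1222.53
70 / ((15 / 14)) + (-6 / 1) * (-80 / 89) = 18884 / 267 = 70.73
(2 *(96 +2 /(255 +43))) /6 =14305 /447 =32.00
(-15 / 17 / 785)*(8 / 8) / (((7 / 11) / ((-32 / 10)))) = 528 / 93415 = 0.01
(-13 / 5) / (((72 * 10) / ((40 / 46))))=-13 / 4140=-0.00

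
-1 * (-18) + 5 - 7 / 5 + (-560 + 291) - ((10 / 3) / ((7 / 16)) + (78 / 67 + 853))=-7803104 / 7035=-1109.18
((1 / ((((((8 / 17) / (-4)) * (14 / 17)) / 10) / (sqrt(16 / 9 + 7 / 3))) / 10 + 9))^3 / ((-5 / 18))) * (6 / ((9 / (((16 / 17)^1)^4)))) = -212005826788238904320000000 / 82069130352148267864223272859 - 49963029971978547200000 * sqrt(37) / 738622173169334410778009455731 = -0.00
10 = 10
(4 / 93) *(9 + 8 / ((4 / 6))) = 28 / 31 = 0.90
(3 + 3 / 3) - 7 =-3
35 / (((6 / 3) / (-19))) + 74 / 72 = -11933 / 36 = -331.47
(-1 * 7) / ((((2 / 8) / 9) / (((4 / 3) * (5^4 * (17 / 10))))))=-357000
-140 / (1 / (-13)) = 1820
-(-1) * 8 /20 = 2 /5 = 0.40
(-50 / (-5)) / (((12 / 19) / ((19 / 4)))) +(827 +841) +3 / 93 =1296971 / 744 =1743.24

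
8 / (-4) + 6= 4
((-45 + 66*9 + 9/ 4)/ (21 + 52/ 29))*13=831285/ 2644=314.40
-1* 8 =-8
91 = 91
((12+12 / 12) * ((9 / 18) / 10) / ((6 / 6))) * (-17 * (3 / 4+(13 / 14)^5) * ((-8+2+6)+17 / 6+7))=-156.51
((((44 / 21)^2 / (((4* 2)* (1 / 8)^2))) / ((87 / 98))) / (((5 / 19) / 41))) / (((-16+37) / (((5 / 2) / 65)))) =11.29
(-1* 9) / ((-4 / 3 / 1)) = 27 / 4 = 6.75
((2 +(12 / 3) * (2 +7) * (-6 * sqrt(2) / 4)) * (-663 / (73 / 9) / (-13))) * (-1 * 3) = -2754 / 73 +74358 * sqrt(2) / 73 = 1402.80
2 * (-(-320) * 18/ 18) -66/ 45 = 9578/ 15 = 638.53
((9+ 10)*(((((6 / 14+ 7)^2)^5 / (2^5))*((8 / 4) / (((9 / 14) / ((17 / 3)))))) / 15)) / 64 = 91193943792080896 / 16343210835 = 5579928.25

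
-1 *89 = -89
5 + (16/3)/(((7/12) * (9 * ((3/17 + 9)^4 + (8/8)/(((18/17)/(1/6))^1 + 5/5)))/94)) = 5.01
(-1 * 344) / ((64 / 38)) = -204.25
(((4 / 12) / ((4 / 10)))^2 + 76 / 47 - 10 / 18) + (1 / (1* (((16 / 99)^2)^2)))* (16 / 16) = 40681888087 / 27721728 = 1467.51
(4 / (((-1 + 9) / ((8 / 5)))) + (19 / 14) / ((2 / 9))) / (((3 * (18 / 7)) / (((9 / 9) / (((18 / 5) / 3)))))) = 967 / 1296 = 0.75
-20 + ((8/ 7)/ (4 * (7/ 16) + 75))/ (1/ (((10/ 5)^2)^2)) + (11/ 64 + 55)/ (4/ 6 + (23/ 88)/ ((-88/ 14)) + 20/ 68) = 4486993491/ 111451438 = 40.26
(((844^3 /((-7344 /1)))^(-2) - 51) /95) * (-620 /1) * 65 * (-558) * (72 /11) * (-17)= 24775108575657339277719900 /18443401383247049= 1343304744.11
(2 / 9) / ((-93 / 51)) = -34 / 279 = -0.12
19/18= 1.06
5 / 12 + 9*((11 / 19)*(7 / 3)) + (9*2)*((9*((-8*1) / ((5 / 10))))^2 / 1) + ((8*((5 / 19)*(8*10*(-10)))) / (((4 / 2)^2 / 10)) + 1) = 84143639 / 228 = 369051.05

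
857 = 857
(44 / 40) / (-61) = -11 / 610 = -0.02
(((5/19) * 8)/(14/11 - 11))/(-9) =440/18297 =0.02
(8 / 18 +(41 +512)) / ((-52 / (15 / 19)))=-24905 / 2964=-8.40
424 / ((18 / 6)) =141.33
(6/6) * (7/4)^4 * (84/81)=16807/1728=9.73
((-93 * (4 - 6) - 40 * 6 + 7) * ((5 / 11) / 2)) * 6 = -705 / 11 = -64.09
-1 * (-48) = 48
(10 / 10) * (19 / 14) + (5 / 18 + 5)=418 / 63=6.63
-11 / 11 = -1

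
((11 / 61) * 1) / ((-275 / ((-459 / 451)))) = 459 / 687775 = 0.00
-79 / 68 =-1.16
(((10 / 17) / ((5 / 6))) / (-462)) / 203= -2 / 265727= -0.00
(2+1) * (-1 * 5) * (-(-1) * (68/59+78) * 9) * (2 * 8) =-10087200/59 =-170969.49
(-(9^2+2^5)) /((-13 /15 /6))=10170 /13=782.31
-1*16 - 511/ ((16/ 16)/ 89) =-45495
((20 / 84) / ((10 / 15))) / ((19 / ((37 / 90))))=37 / 4788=0.01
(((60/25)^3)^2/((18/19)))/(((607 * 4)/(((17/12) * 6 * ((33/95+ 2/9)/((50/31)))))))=295659648/1185546875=0.25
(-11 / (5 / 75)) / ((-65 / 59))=1947 / 13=149.77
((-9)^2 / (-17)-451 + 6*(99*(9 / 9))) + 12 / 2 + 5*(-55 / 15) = 6421 / 51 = 125.90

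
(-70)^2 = 4900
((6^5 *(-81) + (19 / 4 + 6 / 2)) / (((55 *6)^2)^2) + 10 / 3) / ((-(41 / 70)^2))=-7747893749743 / 797413280400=-9.72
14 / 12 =7 / 6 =1.17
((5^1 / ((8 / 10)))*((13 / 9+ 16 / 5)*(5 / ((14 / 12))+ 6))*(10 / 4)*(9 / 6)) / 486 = 5225 / 2268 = 2.30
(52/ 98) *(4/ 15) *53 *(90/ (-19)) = -33072/ 931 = -35.52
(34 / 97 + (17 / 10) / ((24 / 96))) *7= 24276 / 485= 50.05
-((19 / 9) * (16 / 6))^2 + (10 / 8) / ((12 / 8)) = -44993 / 1458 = -30.86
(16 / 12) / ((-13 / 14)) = -1.44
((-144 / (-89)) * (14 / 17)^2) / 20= 7056 / 128605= 0.05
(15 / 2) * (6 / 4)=11.25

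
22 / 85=0.26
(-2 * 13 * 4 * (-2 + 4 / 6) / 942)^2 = 43264 / 1996569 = 0.02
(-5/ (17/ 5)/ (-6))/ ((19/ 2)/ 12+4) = 20/ 391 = 0.05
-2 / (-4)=1 / 2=0.50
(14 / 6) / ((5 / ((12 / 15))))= 28 / 75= 0.37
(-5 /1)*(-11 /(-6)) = -9.17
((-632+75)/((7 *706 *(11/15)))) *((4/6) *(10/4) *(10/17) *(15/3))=-348125/462077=-0.75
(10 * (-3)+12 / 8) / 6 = -19 / 4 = -4.75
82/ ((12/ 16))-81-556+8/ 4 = -1577/ 3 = -525.67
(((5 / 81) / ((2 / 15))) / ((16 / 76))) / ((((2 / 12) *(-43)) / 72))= -950 / 43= -22.09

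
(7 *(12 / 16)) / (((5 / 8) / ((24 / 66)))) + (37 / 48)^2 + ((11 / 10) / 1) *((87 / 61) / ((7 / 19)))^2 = 20.13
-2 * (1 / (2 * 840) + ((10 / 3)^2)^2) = -5600027 / 22680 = -246.91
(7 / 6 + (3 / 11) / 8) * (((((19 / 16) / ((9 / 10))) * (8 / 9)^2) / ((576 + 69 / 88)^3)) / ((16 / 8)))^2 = 0.00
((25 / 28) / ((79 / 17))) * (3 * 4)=1275 / 553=2.31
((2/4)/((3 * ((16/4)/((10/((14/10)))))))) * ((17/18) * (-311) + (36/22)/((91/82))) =-131642975/1513512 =-86.98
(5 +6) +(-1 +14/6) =12.33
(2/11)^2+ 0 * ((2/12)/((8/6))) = 4/121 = 0.03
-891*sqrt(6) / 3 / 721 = -297*sqrt(6) / 721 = -1.01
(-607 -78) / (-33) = 20.76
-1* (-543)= 543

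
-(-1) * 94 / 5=94 / 5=18.80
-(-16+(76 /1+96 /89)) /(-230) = 2718 /10235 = 0.27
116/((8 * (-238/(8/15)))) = -58/1785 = -0.03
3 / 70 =0.04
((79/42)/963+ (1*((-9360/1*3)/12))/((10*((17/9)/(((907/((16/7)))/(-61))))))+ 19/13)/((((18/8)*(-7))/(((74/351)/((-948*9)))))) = 0.00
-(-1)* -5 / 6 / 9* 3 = -5 / 18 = -0.28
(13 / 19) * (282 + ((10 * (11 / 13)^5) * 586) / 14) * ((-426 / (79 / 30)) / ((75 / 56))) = -432210384768 / 11281595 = -38311.11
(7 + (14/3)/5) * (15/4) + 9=155/4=38.75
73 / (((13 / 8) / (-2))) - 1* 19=-1415 / 13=-108.85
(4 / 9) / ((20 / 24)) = 8 / 15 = 0.53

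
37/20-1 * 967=-19303/20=-965.15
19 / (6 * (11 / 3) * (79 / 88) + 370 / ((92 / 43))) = 0.10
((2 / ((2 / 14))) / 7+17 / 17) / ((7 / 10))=30 / 7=4.29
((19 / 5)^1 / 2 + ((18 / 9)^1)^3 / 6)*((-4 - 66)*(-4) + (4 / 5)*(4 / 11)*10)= 150932 / 165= 914.74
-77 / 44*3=-21 / 4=-5.25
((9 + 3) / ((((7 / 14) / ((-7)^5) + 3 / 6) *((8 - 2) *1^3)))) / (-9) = -0.44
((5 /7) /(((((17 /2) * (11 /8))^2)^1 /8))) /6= 5120 /734349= 0.01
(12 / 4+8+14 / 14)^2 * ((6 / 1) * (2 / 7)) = 1728 / 7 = 246.86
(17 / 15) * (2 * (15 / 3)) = 34 / 3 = 11.33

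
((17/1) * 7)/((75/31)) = 3689/75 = 49.19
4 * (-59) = -236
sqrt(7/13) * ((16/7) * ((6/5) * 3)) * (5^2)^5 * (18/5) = 2025000000 * sqrt(91)/91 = 212277679.44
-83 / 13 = -6.38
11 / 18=0.61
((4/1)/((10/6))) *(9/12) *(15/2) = 27/2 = 13.50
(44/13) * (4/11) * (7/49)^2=16/637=0.03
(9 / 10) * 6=27 / 5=5.40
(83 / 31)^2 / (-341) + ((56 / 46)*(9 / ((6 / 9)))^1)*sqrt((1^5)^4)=123712531 / 7537123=16.41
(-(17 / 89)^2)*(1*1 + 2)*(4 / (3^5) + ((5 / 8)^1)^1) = -360383 / 5132808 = -0.07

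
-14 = -14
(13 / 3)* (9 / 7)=39 / 7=5.57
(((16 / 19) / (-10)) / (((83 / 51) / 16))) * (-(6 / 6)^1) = 6528 / 7885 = 0.83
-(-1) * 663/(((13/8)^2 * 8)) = 408/13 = 31.38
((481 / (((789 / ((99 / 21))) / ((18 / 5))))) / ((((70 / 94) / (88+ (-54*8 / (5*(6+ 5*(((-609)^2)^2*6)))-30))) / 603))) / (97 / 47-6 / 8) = 3892665721725748022747472 / 10525061003193219875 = 369847.33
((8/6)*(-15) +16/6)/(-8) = 13/6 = 2.17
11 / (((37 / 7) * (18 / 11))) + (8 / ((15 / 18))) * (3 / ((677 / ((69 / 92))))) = 2939023 / 2254410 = 1.30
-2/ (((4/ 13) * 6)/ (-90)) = 195/ 2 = 97.50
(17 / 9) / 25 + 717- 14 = 158192 / 225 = 703.08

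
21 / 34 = 0.62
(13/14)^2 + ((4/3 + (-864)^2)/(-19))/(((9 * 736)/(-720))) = 57766981/13524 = 4271.44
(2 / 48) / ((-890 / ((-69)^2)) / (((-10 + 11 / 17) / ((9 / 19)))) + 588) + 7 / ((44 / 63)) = 828824101537 / 82693883536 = 10.02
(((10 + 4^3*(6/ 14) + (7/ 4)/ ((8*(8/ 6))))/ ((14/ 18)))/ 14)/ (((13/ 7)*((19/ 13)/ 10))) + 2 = 1754071/ 119168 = 14.72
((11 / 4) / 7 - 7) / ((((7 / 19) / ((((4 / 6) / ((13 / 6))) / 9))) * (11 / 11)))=-3515 / 5733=-0.61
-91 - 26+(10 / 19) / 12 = -13333 / 114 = -116.96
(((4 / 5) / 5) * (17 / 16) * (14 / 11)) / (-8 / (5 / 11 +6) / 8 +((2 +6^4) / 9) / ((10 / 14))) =76041 / 70907210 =0.00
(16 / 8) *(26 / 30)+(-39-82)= -1789 / 15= -119.27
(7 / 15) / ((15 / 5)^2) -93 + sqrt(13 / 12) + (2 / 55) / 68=-938585 / 10098 + sqrt(39) / 6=-91.91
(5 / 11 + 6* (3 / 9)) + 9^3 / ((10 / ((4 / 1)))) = 16173 / 55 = 294.05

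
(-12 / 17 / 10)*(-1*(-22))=-132 / 85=-1.55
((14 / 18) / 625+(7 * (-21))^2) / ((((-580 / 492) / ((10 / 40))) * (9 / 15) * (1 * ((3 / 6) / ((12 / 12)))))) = -2491787956 / 163125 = -15275.33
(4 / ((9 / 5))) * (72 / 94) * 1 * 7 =560 / 47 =11.91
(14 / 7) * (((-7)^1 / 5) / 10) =-7 / 25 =-0.28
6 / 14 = 0.43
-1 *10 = -10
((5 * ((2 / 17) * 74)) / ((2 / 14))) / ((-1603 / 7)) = -5180 / 3893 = -1.33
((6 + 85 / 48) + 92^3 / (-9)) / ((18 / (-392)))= 610436561 / 324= 1884063.46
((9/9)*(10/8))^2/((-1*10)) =-5/32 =-0.16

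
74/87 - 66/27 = -416/261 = -1.59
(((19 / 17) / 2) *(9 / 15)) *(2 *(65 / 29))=741 / 493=1.50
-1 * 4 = -4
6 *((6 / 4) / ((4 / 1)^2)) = 9 / 16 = 0.56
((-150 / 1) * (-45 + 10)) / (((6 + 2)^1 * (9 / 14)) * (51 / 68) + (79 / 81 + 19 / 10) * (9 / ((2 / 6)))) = 1102500 / 17113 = 64.42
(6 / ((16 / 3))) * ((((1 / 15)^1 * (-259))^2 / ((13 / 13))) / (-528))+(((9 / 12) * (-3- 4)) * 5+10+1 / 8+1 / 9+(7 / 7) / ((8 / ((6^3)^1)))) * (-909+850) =-205544843 / 316800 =-648.82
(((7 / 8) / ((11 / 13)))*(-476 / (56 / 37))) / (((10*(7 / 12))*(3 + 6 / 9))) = -73593 / 4840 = -15.21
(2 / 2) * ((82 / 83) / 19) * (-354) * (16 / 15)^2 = -2477056 / 118275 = -20.94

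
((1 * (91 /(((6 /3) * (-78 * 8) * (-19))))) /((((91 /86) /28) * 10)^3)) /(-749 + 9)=-556549 /5791841250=-0.00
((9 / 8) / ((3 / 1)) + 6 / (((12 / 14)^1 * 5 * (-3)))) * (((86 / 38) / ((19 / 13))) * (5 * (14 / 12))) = -43043 / 51984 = -0.83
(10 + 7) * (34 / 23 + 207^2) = 16754537 / 23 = 728458.13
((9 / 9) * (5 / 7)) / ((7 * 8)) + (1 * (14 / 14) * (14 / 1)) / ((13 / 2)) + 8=51809 / 5096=10.17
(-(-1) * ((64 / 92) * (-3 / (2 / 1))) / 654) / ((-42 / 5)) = 10 / 52647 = 0.00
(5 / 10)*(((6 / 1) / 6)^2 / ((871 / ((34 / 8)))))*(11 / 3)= 187 / 20904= 0.01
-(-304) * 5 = 1520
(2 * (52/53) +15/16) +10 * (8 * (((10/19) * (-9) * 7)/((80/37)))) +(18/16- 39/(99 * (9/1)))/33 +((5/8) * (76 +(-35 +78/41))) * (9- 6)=-7403337118723/6474462192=-1143.47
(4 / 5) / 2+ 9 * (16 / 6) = 122 / 5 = 24.40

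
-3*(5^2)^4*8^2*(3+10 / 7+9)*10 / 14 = -719387755.10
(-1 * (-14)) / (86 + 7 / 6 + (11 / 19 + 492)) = 1596 / 66091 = 0.02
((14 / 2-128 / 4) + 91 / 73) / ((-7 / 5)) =8670 / 511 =16.97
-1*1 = -1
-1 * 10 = -10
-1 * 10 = -10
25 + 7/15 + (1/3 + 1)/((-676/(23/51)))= 3292343/129285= 25.47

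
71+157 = 228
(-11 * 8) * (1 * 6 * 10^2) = -52800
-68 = -68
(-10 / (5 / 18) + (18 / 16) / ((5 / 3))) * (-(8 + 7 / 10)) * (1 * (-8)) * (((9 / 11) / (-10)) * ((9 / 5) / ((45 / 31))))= 34297749 / 137500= 249.44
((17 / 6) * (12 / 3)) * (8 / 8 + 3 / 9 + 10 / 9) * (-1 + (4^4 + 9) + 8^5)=915108.74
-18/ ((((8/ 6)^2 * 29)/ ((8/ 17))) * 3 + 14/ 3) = -27/ 500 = -0.05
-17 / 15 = -1.13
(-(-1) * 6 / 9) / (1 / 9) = 6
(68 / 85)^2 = 16 / 25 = 0.64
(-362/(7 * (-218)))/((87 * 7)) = 181/464667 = 0.00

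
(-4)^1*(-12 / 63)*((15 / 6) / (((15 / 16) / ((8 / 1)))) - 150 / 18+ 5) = 96 / 7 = 13.71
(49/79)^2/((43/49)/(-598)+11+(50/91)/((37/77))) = 0.03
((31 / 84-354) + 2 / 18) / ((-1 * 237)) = 89087 / 59724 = 1.49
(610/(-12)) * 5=-1525/6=-254.17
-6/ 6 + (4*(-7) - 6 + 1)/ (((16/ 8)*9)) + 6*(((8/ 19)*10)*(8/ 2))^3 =1179531397/ 41154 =28661.40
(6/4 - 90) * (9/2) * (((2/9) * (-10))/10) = 177/2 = 88.50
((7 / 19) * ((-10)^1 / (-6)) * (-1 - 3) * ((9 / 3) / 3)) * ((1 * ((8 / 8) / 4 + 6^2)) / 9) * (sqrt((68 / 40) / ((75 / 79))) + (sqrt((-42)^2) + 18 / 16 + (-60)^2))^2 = -64662945502253 / 492480 - 1972145 * sqrt(40290) / 4104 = -131397109.02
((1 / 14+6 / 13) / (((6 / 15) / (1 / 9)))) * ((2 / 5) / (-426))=-97 / 697788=-0.00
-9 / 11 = -0.82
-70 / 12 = -35 / 6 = -5.83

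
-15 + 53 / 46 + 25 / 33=-13.09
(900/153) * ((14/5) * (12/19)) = 10.40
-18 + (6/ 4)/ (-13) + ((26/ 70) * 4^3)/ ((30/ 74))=553109/ 13650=40.52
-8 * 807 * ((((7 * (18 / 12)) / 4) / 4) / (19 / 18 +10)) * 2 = -152523 / 199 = -766.45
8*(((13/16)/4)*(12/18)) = 13/12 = 1.08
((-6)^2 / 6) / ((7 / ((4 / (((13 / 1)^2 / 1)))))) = 24 / 1183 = 0.02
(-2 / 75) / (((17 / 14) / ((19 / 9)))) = -532 / 11475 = -0.05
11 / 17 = 0.65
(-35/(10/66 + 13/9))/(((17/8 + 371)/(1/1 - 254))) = 233772/15721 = 14.87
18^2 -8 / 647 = 209620 / 647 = 323.99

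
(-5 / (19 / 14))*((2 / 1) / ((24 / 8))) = -140 / 57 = -2.46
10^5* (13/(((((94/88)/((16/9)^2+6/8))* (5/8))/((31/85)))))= 179731552000/64719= 2777106.44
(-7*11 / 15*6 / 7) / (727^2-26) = -22 / 2642515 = -0.00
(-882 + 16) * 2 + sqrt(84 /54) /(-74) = -1732 - sqrt(14) /222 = -1732.02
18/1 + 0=18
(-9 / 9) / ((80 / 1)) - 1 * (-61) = 60.99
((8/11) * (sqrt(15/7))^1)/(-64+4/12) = -0.02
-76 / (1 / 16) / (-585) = 2.08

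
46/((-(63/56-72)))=368/567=0.65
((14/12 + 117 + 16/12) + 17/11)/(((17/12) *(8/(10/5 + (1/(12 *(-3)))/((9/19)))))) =98531/4752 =20.73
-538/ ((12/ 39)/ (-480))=839280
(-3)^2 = 9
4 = 4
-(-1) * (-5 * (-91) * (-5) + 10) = -2265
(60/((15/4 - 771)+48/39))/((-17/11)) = 34320/677161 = 0.05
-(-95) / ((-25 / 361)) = -6859 / 5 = -1371.80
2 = 2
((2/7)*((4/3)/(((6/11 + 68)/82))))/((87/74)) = 266992/688779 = 0.39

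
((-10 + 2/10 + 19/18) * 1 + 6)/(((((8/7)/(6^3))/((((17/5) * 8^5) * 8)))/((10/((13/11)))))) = -19559350272/5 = -3911870054.40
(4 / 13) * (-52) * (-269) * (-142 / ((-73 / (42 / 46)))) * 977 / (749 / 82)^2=12044925835392 / 134560097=89513.36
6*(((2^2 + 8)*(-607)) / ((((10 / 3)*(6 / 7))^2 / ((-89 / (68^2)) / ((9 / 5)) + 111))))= -594207.89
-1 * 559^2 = -312481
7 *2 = 14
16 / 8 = 2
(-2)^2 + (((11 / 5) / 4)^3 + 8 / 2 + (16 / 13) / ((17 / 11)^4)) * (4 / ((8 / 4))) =55436315863 / 4343092000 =12.76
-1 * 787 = -787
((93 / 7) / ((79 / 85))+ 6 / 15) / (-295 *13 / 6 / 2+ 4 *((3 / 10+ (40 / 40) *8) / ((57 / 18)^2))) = -176013492 / 3788306039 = -0.05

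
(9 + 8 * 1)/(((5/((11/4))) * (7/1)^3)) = 187/6860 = 0.03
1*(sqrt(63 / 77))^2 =9 / 11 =0.82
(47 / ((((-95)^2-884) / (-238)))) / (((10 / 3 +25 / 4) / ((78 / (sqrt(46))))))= -747864 * sqrt(46) / 3076135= -1.65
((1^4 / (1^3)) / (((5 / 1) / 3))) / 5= 3 / 25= 0.12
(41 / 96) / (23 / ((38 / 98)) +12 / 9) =779 / 110624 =0.01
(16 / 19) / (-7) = -16 / 133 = -0.12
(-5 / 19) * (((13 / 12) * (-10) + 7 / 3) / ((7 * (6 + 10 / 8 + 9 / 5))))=850 / 24073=0.04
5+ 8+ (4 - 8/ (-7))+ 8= 183/ 7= 26.14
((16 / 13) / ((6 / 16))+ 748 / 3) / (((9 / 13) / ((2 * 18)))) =13136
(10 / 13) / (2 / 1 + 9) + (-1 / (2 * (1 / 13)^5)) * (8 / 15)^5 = -8010.81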